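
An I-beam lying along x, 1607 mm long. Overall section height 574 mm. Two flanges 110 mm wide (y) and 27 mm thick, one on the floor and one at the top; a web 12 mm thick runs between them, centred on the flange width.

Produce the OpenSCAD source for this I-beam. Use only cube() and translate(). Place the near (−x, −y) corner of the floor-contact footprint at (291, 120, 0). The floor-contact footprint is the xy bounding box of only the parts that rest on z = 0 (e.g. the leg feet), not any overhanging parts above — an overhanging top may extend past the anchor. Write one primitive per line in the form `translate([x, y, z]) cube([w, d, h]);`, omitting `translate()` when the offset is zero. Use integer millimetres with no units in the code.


translate([291, 120, 0]) cube([1607, 110, 27]);
translate([291, 169, 27]) cube([1607, 12, 520]);
translate([291, 120, 547]) cube([1607, 110, 27]);


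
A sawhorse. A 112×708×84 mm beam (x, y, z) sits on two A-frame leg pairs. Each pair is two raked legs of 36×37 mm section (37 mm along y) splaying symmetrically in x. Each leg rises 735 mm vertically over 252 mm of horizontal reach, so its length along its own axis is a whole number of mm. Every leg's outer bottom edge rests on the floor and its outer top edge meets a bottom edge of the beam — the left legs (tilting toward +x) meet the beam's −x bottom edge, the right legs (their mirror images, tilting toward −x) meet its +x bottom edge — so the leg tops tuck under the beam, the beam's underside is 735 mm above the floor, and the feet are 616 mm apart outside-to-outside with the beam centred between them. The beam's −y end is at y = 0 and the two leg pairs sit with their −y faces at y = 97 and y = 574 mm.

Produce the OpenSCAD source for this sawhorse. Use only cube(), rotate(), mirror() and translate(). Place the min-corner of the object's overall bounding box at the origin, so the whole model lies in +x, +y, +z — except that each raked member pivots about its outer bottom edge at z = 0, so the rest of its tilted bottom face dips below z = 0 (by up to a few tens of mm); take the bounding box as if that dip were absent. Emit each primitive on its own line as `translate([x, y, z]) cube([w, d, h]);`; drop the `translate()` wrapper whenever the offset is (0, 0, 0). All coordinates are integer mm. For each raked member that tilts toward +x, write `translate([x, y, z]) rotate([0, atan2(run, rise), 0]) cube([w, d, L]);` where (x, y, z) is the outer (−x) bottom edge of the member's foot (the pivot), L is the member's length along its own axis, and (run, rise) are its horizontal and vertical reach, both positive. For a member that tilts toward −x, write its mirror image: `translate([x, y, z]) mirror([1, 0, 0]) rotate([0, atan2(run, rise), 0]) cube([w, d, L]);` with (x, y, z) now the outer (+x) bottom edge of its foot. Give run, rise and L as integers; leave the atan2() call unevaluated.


// leg length = √(252² + 735²) = 777
// right-leg outer foot x = 2·252 + 112 = 616
// beam min-corner = (252, 0, 735)
translate([252, 0, 735]) cube([112, 708, 84]);
translate([0, 97, 0]) rotate([0, atan2(252, 735), 0]) cube([36, 37, 777]);
translate([616, 97, 0]) mirror([1, 0, 0]) rotate([0, atan2(252, 735), 0]) cube([36, 37, 777]);
translate([0, 574, 0]) rotate([0, atan2(252, 735), 0]) cube([36, 37, 777]);
translate([616, 574, 0]) mirror([1, 0, 0]) rotate([0, atan2(252, 735), 0]) cube([36, 37, 777]);


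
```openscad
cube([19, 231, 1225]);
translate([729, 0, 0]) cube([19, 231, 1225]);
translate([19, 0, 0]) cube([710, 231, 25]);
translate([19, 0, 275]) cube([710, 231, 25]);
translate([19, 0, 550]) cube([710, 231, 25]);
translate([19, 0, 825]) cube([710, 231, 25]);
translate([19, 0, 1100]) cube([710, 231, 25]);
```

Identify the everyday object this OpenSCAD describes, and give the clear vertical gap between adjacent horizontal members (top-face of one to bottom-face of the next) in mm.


A bookshelf. The clear shelf gap is 250 mm.

Two tall side panels with 5 horizontal boards between them — a bookshelf. The first two shelf undersides are at z = 0 and z = 275; with shelf thickness 25, the clear gap is 275 − 0 − 25 = 250 mm.


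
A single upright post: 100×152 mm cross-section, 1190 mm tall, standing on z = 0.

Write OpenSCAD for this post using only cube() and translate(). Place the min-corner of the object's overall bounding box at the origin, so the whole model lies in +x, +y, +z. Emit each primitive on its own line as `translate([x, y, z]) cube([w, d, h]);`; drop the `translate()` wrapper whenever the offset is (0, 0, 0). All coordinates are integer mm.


cube([100, 152, 1190]);


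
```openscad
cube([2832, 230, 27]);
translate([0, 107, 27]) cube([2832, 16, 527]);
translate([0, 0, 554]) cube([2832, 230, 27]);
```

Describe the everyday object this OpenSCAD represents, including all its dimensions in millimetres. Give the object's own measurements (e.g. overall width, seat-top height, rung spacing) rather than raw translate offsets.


An I-beam lying along x, 2832 mm long. Overall section height 581 mm. Two flanges 230 mm wide (y) and 27 mm thick, one on the floor and one at the top; a web 16 mm thick runs between them, centred on the flange width.


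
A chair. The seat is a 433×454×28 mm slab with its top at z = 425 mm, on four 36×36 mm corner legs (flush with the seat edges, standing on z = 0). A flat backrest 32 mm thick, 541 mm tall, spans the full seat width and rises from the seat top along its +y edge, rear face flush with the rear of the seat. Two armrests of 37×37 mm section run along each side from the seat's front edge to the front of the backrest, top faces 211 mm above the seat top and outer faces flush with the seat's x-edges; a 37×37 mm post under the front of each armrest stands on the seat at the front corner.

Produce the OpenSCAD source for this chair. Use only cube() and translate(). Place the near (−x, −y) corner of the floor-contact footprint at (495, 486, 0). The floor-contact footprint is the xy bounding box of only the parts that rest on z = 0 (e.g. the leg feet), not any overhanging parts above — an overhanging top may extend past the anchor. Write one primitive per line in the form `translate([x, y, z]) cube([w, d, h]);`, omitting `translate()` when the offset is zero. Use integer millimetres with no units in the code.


translate([495, 486, 397]) cube([433, 454, 28]);
translate([495, 486, 0]) cube([36, 36, 397]);
translate([892, 486, 0]) cube([36, 36, 397]);
translate([495, 904, 0]) cube([36, 36, 397]);
translate([892, 904, 0]) cube([36, 36, 397]);
translate([495, 908, 425]) cube([433, 32, 541]);
translate([495, 486, 599]) cube([37, 422, 37]);
translate([891, 486, 599]) cube([37, 422, 37]);
translate([495, 486, 425]) cube([37, 37, 174]);
translate([891, 486, 425]) cube([37, 37, 174]);


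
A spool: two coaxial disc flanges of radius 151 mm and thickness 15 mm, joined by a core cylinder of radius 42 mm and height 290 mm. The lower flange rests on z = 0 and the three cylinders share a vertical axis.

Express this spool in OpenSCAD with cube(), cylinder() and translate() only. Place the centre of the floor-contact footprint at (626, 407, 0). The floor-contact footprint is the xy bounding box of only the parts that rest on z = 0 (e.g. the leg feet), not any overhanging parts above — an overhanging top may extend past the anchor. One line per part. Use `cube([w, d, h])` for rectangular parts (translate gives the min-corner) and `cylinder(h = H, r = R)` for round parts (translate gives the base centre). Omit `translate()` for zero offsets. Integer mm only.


translate([626, 407, 0]) cylinder(h = 15, r = 151);
translate([626, 407, 15]) cylinder(h = 290, r = 42);
translate([626, 407, 305]) cylinder(h = 15, r = 151);


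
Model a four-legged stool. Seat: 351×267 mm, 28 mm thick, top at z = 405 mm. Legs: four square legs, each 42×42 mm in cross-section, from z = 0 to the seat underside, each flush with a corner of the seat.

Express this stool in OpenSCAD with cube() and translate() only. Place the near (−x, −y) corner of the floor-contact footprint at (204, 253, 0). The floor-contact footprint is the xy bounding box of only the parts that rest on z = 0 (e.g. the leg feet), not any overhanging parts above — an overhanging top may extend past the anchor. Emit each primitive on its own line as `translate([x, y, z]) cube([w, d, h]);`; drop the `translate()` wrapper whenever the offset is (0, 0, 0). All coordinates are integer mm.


translate([204, 253, 377]) cube([351, 267, 28]);
translate([204, 253, 0]) cube([42, 42, 377]);
translate([513, 253, 0]) cube([42, 42, 377]);
translate([204, 478, 0]) cube([42, 42, 377]);
translate([513, 478, 0]) cube([42, 42, 377]);


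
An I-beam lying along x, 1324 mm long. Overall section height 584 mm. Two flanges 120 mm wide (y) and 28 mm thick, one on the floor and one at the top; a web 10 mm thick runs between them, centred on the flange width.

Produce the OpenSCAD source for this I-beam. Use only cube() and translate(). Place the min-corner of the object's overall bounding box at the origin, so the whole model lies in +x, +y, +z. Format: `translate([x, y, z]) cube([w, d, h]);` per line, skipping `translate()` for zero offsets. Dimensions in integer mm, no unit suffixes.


cube([1324, 120, 28]);
translate([0, 55, 28]) cube([1324, 10, 528]);
translate([0, 0, 556]) cube([1324, 120, 28]);


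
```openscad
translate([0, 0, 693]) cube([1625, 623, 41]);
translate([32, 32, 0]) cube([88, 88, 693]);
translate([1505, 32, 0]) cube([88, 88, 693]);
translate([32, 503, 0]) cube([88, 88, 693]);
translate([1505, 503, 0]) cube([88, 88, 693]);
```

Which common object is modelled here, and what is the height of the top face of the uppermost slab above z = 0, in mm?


A table. The table height is 734 mm.

A 1625×623×41 slab sits at z = 693 on four 88 mm square posts — a table. The top surface is at 693 + 41 = 734 mm.


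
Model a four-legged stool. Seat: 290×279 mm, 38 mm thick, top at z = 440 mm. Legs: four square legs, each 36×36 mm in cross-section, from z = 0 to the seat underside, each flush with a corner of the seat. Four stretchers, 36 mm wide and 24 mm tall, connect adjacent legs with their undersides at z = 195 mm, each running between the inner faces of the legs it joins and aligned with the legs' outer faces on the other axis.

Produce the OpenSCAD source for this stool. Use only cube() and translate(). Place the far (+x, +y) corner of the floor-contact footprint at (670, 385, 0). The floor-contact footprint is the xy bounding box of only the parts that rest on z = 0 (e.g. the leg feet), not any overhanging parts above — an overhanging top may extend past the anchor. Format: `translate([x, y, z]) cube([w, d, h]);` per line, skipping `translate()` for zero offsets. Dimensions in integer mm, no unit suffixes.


translate([380, 106, 402]) cube([290, 279, 38]);
translate([380, 106, 0]) cube([36, 36, 402]);
translate([634, 106, 0]) cube([36, 36, 402]);
translate([380, 349, 0]) cube([36, 36, 402]);
translate([634, 349, 0]) cube([36, 36, 402]);
translate([416, 106, 195]) cube([218, 36, 24]);
translate([416, 349, 195]) cube([218, 36, 24]);
translate([380, 142, 195]) cube([36, 207, 24]);
translate([634, 142, 195]) cube([36, 207, 24]);


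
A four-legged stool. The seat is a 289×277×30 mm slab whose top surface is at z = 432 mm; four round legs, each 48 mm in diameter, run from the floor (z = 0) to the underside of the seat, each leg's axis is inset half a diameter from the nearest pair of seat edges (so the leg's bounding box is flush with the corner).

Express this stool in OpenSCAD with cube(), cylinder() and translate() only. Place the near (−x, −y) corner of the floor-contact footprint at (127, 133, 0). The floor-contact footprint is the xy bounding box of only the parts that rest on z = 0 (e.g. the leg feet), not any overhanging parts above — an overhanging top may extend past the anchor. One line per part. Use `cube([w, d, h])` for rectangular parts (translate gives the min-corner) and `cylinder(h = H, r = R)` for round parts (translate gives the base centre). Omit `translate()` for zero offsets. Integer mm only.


translate([127, 133, 402]) cube([289, 277, 30]);
translate([151, 157, 0]) cylinder(h = 402, r = 24);
translate([392, 157, 0]) cylinder(h = 402, r = 24);
translate([151, 386, 0]) cylinder(h = 402, r = 24);
translate([392, 386, 0]) cylinder(h = 402, r = 24);


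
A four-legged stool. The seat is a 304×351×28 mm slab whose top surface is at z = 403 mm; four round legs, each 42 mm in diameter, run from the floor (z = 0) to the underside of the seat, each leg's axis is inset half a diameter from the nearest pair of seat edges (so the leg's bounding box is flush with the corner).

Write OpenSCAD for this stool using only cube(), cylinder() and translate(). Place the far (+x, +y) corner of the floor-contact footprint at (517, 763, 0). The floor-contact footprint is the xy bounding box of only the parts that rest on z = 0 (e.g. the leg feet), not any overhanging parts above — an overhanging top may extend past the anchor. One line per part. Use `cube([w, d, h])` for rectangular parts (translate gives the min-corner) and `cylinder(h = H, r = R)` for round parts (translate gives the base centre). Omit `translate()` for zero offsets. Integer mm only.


// leg_h = 403 - 28 = 375
translate([213, 412, 375]) cube([304, 351, 28]);
translate([234, 433, 0]) cylinder(h = 375, r = 21);
translate([496, 433, 0]) cylinder(h = 375, r = 21);
translate([234, 742, 0]) cylinder(h = 375, r = 21);
translate([496, 742, 0]) cylinder(h = 375, r = 21);


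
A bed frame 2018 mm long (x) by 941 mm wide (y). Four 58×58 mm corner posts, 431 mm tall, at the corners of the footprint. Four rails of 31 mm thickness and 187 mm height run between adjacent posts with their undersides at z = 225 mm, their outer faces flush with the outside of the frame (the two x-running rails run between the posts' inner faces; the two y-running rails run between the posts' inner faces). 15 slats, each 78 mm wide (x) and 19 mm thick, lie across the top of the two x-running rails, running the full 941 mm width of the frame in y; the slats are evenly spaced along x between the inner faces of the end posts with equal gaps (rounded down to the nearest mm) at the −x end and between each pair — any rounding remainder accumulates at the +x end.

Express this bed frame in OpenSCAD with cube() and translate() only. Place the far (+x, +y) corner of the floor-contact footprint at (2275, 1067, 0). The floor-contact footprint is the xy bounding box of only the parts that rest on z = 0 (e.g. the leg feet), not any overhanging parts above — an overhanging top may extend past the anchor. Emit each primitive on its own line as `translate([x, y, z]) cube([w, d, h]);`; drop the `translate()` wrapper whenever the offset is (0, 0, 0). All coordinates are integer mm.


translate([257, 126, 0]) cube([58, 58, 431]);
translate([257, 1009, 0]) cube([58, 58, 431]);
translate([2217, 126, 0]) cube([58, 58, 431]);
translate([2217, 1009, 0]) cube([58, 58, 431]);
translate([315, 126, 225]) cube([1902, 31, 187]);
translate([315, 1036, 225]) cube([1902, 31, 187]);
translate([257, 184, 225]) cube([31, 825, 187]);
translate([2244, 184, 225]) cube([31, 825, 187]);
translate([360, 126, 412]) cube([78, 941, 19]);
translate([483, 126, 412]) cube([78, 941, 19]);
translate([606, 126, 412]) cube([78, 941, 19]);
translate([729, 126, 412]) cube([78, 941, 19]);
translate([852, 126, 412]) cube([78, 941, 19]);
translate([975, 126, 412]) cube([78, 941, 19]);
translate([1098, 126, 412]) cube([78, 941, 19]);
translate([1221, 126, 412]) cube([78, 941, 19]);
translate([1344, 126, 412]) cube([78, 941, 19]);
translate([1467, 126, 412]) cube([78, 941, 19]);
translate([1590, 126, 412]) cube([78, 941, 19]);
translate([1713, 126, 412]) cube([78, 941, 19]);
translate([1836, 126, 412]) cube([78, 941, 19]);
translate([1959, 126, 412]) cube([78, 941, 19]);
translate([2082, 126, 412]) cube([78, 941, 19]);


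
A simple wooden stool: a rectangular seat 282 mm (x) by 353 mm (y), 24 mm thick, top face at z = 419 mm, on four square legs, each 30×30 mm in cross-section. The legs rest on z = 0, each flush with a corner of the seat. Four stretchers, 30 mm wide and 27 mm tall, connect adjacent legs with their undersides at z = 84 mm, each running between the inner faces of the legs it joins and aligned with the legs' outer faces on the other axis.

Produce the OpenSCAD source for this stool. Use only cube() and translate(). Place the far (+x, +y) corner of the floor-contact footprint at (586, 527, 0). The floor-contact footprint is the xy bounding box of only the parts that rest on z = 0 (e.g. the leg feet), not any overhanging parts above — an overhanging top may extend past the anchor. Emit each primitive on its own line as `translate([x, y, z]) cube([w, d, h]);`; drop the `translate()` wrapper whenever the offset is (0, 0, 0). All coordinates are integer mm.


translate([304, 174, 395]) cube([282, 353, 24]);
translate([304, 174, 0]) cube([30, 30, 395]);
translate([556, 174, 0]) cube([30, 30, 395]);
translate([304, 497, 0]) cube([30, 30, 395]);
translate([556, 497, 0]) cube([30, 30, 395]);
translate([334, 174, 84]) cube([222, 30, 27]);
translate([334, 497, 84]) cube([222, 30, 27]);
translate([304, 204, 84]) cube([30, 293, 27]);
translate([556, 204, 84]) cube([30, 293, 27]);


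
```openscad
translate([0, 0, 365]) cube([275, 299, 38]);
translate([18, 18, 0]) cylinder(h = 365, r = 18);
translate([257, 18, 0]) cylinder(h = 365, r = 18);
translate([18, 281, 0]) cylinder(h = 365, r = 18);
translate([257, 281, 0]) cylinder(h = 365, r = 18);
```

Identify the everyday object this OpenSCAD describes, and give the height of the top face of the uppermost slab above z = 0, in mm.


A stool. The seat height is 403 mm.

A 275×299×38 slab at z = 365 on four corner cylinders — a stool. The seat top is 365 + 38 = 403 mm.


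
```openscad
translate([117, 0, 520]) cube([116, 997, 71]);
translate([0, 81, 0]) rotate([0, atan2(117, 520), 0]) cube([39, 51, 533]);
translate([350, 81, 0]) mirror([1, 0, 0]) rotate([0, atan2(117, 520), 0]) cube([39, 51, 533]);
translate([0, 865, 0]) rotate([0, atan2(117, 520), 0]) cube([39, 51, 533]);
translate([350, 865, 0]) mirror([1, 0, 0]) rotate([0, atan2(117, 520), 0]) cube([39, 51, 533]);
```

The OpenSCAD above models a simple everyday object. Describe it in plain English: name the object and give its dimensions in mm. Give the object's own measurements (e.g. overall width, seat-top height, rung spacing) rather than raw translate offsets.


A sawhorse. A 116×997×71 mm beam (x, y, z) sits on two A-frame leg pairs. Each pair is two raked legs of 39×51 mm section (51 mm along y) splaying symmetrically in x. Each leg rises 520 mm vertically over 117 mm of horizontal reach and is 533 mm long along its own axis. Every leg's outer bottom edge rests on the floor and its outer top edge meets a bottom edge of the beam — the left legs (tilting toward +x) meet the beam's −x bottom edge, the right legs (their mirror images, tilting toward −x) meet its +x bottom edge — so the leg tops tuck under the beam, the beam's underside is 520 mm above the floor, and the feet are 350 mm apart outside-to-outside with the beam centred between them. The two leg pairs are set in 81 mm from either end of the beam.


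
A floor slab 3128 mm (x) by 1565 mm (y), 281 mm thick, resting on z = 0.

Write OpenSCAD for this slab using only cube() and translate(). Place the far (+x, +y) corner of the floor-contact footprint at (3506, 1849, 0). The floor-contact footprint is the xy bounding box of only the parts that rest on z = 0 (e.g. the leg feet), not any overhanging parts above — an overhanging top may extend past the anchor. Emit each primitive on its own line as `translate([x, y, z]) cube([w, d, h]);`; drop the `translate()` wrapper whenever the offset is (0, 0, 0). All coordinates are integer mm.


translate([378, 284, 0]) cube([3128, 1565, 281]);


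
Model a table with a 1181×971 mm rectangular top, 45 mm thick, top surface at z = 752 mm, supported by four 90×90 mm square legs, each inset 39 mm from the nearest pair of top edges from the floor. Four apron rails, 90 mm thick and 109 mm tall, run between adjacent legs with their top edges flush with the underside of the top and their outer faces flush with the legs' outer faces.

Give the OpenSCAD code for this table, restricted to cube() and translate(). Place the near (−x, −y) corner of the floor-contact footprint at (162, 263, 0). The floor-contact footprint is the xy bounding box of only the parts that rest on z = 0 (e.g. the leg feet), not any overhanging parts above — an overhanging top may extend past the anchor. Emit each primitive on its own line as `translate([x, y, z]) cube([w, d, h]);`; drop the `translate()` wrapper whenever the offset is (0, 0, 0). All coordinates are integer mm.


translate([123, 224, 707]) cube([1181, 971, 45]);
translate([162, 263, 0]) cube([90, 90, 707]);
translate([1175, 263, 0]) cube([90, 90, 707]);
translate([162, 1066, 0]) cube([90, 90, 707]);
translate([1175, 1066, 0]) cube([90, 90, 707]);
translate([252, 263, 598]) cube([923, 90, 109]);
translate([252, 1066, 598]) cube([923, 90, 109]);
translate([162, 353, 598]) cube([90, 713, 109]);
translate([1175, 353, 598]) cube([90, 713, 109]);


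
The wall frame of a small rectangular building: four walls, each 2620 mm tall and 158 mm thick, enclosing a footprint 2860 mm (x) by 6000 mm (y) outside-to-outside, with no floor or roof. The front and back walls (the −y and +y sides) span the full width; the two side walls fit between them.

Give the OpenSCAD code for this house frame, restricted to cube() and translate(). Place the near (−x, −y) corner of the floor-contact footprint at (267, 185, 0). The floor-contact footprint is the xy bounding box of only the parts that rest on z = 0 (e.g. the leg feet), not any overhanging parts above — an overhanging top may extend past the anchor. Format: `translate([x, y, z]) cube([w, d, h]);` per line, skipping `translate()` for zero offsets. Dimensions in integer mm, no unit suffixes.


translate([267, 185, 0]) cube([2860, 158, 2620]);
translate([267, 6027, 0]) cube([2860, 158, 2620]);
translate([267, 343, 0]) cube([158, 5684, 2620]);
translate([2969, 343, 0]) cube([158, 5684, 2620]);


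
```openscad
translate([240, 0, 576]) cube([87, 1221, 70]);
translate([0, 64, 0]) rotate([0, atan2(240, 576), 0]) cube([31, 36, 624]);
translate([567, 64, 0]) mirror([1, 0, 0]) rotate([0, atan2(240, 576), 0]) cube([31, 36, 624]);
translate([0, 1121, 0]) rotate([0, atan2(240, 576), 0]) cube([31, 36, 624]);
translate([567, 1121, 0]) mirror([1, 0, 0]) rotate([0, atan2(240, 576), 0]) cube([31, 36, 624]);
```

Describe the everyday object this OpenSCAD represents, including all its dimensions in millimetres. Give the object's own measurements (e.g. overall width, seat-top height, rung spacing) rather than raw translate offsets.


A sawhorse. A 87×1221×70 mm beam (x, y, z) sits on two A-frame leg pairs. Each pair is two raked legs of 31×36 mm section (36 mm along y) splaying symmetrically in x. Each leg rises 576 mm vertically over 240 mm of horizontal reach and is 624 mm long along its own axis. Every leg's outer bottom edge rests on the floor and its outer top edge meets a bottom edge of the beam — the left legs (tilting toward +x) meet the beam's −x bottom edge, the right legs (their mirror images, tilting toward −x) meet its +x bottom edge — so the leg tops tuck under the beam, the beam's underside is 576 mm above the floor, and the feet are 567 mm apart outside-to-outside with the beam centred between them. The two leg pairs are set in 64 mm from either end of the beam.


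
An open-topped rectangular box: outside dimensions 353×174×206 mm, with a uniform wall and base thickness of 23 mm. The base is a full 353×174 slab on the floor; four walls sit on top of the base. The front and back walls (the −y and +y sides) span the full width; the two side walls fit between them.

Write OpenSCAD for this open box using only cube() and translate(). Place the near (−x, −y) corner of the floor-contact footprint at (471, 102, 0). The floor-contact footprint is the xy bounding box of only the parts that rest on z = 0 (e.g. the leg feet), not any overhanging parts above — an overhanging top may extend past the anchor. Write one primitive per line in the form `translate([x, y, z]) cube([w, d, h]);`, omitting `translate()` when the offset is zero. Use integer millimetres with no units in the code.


translate([471, 102, 0]) cube([353, 174, 23]);
translate([471, 102, 23]) cube([353, 23, 183]);
translate([471, 253, 23]) cube([353, 23, 183]);
translate([471, 125, 23]) cube([23, 128, 183]);
translate([801, 125, 23]) cube([23, 128, 183]);


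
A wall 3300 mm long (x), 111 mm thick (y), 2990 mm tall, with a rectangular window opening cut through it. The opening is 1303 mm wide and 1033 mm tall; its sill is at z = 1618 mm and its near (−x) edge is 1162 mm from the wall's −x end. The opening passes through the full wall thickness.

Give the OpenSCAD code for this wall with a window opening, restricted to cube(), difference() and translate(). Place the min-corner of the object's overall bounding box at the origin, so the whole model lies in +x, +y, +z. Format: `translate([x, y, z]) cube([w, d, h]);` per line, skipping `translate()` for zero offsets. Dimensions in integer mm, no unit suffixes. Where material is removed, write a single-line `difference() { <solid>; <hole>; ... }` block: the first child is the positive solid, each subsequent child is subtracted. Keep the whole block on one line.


difference() { cube([3300, 111, 2990]); translate([1162, 0, 1618]) cube([1303, 111, 1033]); }


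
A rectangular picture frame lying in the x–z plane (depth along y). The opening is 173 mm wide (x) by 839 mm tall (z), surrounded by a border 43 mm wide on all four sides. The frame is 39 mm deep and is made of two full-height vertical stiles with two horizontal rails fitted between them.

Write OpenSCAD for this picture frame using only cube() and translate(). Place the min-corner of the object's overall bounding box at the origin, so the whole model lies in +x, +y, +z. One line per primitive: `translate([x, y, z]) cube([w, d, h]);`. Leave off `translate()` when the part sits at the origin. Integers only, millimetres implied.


cube([43, 39, 925]);
translate([216, 0, 0]) cube([43, 39, 925]);
translate([43, 0, 0]) cube([173, 39, 43]);
translate([43, 0, 882]) cube([173, 39, 43]);


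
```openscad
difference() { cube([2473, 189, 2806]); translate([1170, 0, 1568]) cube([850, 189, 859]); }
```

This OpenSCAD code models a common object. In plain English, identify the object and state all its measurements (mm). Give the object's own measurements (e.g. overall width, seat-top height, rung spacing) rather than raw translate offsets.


A wall 2473 mm long (x), 189 mm thick (y), 2806 mm tall, with a rectangular window opening cut through it. The opening is 850 mm wide and 859 mm tall; its sill is at z = 1568 mm and its near (−x) edge is 1170 mm from the wall's −x end. The opening passes through the full wall thickness.


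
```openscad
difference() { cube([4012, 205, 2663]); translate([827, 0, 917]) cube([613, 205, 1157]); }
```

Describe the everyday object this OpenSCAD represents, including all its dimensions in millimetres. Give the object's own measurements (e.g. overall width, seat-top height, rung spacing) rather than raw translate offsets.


A wall 4012 mm long (x), 205 mm thick (y), 2663 mm tall, with a rectangular window opening cut through it. The opening is 613 mm wide and 1157 mm tall; its sill is at z = 917 mm and its near (−x) edge is 827 mm from the wall's −x end. The opening passes through the full wall thickness.


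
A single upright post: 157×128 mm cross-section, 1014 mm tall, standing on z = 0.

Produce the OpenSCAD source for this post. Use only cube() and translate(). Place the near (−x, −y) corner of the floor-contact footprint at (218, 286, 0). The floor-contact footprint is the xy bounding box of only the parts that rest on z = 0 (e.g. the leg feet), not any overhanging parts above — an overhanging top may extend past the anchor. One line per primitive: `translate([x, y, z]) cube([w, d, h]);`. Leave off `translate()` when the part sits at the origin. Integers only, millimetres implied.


translate([218, 286, 0]) cube([157, 128, 1014]);


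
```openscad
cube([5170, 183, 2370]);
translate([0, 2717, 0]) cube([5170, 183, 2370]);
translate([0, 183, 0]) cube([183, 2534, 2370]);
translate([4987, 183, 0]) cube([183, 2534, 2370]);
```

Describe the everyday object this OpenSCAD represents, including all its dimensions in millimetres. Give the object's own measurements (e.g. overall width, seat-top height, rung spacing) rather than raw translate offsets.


The wall frame of a small rectangular building: four walls, each 2370 mm tall and 183 mm thick, enclosing a footprint 5170 mm (x) by 2900 mm (y) outside-to-outside, with no floor or roof. The front and back walls (the −y and +y sides) span the full width; the two side walls fit between them.


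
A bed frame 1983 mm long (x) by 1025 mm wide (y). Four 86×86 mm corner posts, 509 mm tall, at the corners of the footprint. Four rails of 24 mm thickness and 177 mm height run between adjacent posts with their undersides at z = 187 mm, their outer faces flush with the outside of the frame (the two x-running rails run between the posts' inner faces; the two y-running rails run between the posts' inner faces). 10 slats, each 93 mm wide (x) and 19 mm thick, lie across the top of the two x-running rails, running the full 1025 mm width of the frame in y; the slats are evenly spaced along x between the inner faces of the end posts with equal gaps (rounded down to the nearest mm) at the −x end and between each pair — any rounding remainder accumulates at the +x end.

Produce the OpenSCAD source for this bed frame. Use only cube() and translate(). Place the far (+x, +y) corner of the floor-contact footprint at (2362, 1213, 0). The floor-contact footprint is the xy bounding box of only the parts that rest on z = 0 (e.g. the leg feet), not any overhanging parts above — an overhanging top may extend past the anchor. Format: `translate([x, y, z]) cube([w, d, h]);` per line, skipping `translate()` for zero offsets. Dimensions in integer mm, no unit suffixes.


translate([379, 188, 0]) cube([86, 86, 509]);
translate([379, 1127, 0]) cube([86, 86, 509]);
translate([2276, 188, 0]) cube([86, 86, 509]);
translate([2276, 1127, 0]) cube([86, 86, 509]);
translate([465, 188, 187]) cube([1811, 24, 177]);
translate([465, 1189, 187]) cube([1811, 24, 177]);
translate([379, 274, 187]) cube([24, 853, 177]);
translate([2338, 274, 187]) cube([24, 853, 177]);
translate([545, 188, 364]) cube([93, 1025, 19]);
translate([718, 188, 364]) cube([93, 1025, 19]);
translate([891, 188, 364]) cube([93, 1025, 19]);
translate([1064, 188, 364]) cube([93, 1025, 19]);
translate([1237, 188, 364]) cube([93, 1025, 19]);
translate([1410, 188, 364]) cube([93, 1025, 19]);
translate([1583, 188, 364]) cube([93, 1025, 19]);
translate([1756, 188, 364]) cube([93, 1025, 19]);
translate([1929, 188, 364]) cube([93, 1025, 19]);
translate([2102, 188, 364]) cube([93, 1025, 19]);


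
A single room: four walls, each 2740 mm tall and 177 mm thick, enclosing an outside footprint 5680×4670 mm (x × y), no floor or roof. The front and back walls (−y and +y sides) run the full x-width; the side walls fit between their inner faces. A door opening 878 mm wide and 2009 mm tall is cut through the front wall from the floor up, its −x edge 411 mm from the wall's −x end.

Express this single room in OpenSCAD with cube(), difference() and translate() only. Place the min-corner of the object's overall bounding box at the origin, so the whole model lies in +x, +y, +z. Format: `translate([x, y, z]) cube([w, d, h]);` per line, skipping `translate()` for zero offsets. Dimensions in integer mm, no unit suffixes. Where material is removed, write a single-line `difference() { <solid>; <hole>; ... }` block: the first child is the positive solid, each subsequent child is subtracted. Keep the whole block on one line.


difference() { cube([5680, 177, 2740]); translate([411, 0, 0]) cube([878, 177, 2009]); }
translate([0, 4493, 0]) cube([5680, 177, 2740]);
translate([0, 177, 0]) cube([177, 4316, 2740]);
translate([5503, 177, 0]) cube([177, 4316, 2740]);


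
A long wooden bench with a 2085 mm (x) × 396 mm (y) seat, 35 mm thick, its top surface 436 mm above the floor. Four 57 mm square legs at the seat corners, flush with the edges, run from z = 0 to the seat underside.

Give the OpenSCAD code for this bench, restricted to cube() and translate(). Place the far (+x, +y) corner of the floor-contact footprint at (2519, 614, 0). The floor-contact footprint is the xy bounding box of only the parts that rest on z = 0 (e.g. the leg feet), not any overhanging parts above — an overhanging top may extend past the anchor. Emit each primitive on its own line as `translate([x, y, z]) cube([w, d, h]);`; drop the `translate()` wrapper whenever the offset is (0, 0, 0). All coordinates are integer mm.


translate([434, 218, 401]) cube([2085, 396, 35]);
translate([434, 218, 0]) cube([57, 57, 401]);
translate([434, 557, 0]) cube([57, 57, 401]);
translate([2462, 218, 0]) cube([57, 57, 401]);
translate([2462, 557, 0]) cube([57, 57, 401]);


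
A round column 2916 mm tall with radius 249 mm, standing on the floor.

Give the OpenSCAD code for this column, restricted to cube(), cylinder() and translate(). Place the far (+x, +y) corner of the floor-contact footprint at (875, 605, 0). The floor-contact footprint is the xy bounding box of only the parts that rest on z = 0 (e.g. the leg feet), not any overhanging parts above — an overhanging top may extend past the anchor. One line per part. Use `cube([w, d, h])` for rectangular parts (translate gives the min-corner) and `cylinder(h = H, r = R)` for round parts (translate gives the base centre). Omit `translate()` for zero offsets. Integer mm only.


translate([626, 356, 0]) cylinder(h = 2916, r = 249);


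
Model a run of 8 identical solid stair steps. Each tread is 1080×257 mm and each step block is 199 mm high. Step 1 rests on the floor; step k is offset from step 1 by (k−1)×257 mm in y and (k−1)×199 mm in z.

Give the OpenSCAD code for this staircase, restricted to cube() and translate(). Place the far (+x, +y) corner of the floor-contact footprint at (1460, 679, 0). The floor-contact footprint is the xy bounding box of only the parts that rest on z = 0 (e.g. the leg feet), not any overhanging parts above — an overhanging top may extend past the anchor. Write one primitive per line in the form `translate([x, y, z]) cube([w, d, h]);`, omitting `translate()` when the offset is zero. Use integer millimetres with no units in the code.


translate([380, 422, 0]) cube([1080, 257, 199]);
translate([380, 679, 199]) cube([1080, 257, 199]);
translate([380, 936, 398]) cube([1080, 257, 199]);
translate([380, 1193, 597]) cube([1080, 257, 199]);
translate([380, 1450, 796]) cube([1080, 257, 199]);
translate([380, 1707, 995]) cube([1080, 257, 199]);
translate([380, 1964, 1194]) cube([1080, 257, 199]);
translate([380, 2221, 1393]) cube([1080, 257, 199]);


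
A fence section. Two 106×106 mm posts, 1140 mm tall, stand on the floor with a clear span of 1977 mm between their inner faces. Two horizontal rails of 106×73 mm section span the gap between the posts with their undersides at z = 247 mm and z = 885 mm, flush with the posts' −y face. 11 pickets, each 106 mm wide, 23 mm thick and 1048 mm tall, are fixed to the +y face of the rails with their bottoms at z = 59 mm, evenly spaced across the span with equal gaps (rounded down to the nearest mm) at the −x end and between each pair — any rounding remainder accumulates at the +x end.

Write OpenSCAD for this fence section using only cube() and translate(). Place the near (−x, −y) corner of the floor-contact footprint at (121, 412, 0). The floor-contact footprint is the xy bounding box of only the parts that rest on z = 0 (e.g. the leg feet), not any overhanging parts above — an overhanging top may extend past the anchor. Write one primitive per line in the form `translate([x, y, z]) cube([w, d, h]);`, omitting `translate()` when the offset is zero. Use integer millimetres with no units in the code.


translate([121, 412, 0]) cube([106, 106, 1140]);
translate([2204, 412, 0]) cube([106, 106, 1140]);
translate([227, 412, 247]) cube([1977, 106, 73]);
translate([227, 412, 885]) cube([1977, 106, 73]);
translate([294, 518, 59]) cube([106, 23, 1048]);
translate([467, 518, 59]) cube([106, 23, 1048]);
translate([640, 518, 59]) cube([106, 23, 1048]);
translate([813, 518, 59]) cube([106, 23, 1048]);
translate([986, 518, 59]) cube([106, 23, 1048]);
translate([1159, 518, 59]) cube([106, 23, 1048]);
translate([1332, 518, 59]) cube([106, 23, 1048]);
translate([1505, 518, 59]) cube([106, 23, 1048]);
translate([1678, 518, 59]) cube([106, 23, 1048]);
translate([1851, 518, 59]) cube([106, 23, 1048]);
translate([2024, 518, 59]) cube([106, 23, 1048]);


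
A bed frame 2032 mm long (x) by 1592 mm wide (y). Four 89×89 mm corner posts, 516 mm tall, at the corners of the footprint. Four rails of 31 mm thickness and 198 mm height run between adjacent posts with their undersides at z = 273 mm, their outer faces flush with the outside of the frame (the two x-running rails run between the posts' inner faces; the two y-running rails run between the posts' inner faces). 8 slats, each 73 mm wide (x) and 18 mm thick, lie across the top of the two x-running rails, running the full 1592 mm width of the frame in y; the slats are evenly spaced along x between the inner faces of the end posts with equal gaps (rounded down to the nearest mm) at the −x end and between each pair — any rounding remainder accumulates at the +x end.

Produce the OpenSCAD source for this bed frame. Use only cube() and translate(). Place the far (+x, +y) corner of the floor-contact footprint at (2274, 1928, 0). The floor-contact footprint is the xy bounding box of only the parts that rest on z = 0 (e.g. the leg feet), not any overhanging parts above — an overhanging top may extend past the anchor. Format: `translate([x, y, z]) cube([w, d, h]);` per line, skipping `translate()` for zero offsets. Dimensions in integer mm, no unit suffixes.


translate([242, 336, 0]) cube([89, 89, 516]);
translate([242, 1839, 0]) cube([89, 89, 516]);
translate([2185, 336, 0]) cube([89, 89, 516]);
translate([2185, 1839, 0]) cube([89, 89, 516]);
translate([331, 336, 273]) cube([1854, 31, 198]);
translate([331, 1897, 273]) cube([1854, 31, 198]);
translate([242, 425, 273]) cube([31, 1414, 198]);
translate([2243, 425, 273]) cube([31, 1414, 198]);
translate([472, 336, 471]) cube([73, 1592, 18]);
translate([686, 336, 471]) cube([73, 1592, 18]);
translate([900, 336, 471]) cube([73, 1592, 18]);
translate([1114, 336, 471]) cube([73, 1592, 18]);
translate([1328, 336, 471]) cube([73, 1592, 18]);
translate([1542, 336, 471]) cube([73, 1592, 18]);
translate([1756, 336, 471]) cube([73, 1592, 18]);
translate([1970, 336, 471]) cube([73, 1592, 18]);


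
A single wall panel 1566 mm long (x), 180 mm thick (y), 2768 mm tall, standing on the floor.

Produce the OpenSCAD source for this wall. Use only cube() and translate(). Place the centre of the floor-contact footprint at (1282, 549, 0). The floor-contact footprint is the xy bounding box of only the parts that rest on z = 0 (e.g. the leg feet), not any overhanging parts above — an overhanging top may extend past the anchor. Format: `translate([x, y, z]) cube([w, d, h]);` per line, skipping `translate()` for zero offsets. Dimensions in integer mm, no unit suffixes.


translate([499, 459, 0]) cube([1566, 180, 2768]);


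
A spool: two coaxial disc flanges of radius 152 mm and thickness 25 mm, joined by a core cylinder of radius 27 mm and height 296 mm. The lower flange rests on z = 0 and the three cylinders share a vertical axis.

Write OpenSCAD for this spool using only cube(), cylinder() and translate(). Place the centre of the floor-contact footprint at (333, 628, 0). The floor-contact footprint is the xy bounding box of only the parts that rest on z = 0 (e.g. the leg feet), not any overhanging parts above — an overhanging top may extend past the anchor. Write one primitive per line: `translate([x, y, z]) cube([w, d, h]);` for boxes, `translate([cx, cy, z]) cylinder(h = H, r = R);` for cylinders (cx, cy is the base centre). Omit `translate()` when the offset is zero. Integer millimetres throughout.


translate([333, 628, 0]) cylinder(h = 25, r = 152);
translate([333, 628, 25]) cylinder(h = 296, r = 27);
translate([333, 628, 321]) cylinder(h = 25, r = 152);
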